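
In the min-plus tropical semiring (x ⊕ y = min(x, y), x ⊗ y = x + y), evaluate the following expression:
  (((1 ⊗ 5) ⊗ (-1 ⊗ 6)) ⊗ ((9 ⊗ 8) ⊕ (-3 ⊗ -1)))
(((1 ⊗ 5) ⊗ (-1 ⊗ 6)) ⊗ ((9 ⊗ 8) ⊕ (-3 ⊗ -1))) = 7

Expand innermost to outermost. Recall ⊕ takes the minimum of its arguments and ⊗ takes their sum. Working out the expression (((1 ⊗ 5) ⊗ (-1 ⊗ 6)) ⊗ ((9 ⊗ 8) ⊕ (-3 ⊗ -1))) gives 7.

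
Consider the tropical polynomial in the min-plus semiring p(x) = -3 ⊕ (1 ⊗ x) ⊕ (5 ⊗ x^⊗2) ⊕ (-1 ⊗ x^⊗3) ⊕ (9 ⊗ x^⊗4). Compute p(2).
p(2) = -3

A tropical monomial a ⊗ x^⊗i evaluates to a + i · x. Evaluating each term at x = 2:
  Term 0 contributes -3 + 0 · 2 = -3
  Term 1 contributes 1 + 1 · 2 = 3
  Term 2 contributes 5 + 2 · 2 = 9
  Term 3 contributes -1 + 3 · 2 = 5
  Term 4 contributes 9 + 4 · 2 = 17
p(2) = ⊕ of these = min[-3, 3, 9, 5, 17] = -3.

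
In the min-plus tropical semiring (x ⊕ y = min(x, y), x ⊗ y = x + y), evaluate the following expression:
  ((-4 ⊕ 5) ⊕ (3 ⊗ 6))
((-4 ⊕ 5) ⊕ (3 ⊗ 6)) = -4

Expand innermost to outermost. Recall ⊕ takes the minimum of its arguments and ⊗ takes their sum. Working out the expression ((-4 ⊕ 5) ⊕ (3 ⊗ 6)) gives -4.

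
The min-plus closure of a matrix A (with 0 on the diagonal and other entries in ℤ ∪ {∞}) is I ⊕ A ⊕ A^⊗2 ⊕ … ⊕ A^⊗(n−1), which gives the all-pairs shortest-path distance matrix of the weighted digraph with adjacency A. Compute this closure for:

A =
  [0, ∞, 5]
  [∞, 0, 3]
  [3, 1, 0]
Closure =
  [0, 6, 5]
  [6, 0, 3]
  [3, 1, 0]

This is the Floyd-Warshall all-pairs shortest-path computation. For each intermediate vertex k = 0, 1, …, 2, update dist[i][j] ← min(dist[i][j], dist[i][k] + dist[k][j]). The final matrix gives, for each (i, j), the minimum total weight of any directed path from i to j (possibly empty when i = j).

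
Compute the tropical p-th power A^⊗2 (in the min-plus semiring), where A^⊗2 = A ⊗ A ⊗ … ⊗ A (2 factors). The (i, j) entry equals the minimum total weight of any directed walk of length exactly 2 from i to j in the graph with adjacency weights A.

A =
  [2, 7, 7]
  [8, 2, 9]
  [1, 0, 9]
A^⊗2 =
  [4, 7, 9]
  [10, 4, 11]
  [3, 2, 8]

Each entry (A^⊗2)_ij equals the minimum over all length-2 walks i = v_0 → v_1 → … → v_2 = j of Σ_t A[v_t][v_{t+1}]. For example, for (i, j) = (0, 2) we minimise over 3 possible intermediate vertex sequences; the minimum is 9, attained along the walk 0 → 0 → 2.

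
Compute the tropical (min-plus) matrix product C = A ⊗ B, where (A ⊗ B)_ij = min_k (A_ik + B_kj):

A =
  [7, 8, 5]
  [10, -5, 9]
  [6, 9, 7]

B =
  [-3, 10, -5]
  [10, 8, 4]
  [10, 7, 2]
A ⊗ B =
  [4, 12, 2]
  [5, 3, -1]
  [3, 14, 1]

Apply the min-plus product entry-by-entry:
  C[0][0] = min over k of (A[0][0] + B[0][0] = 7 + -3 = 4, A[0][1] + B[1][0] = 8 + 10 = 18, A[0][2] + B[2][0] = 5 + 10 = 15) = 4 (attained at k = 0)
  C[0][1] = min over k of (A[0][0] + B[0][1] = 7 + 10 = 17, A[0][1] + B[1][1] = 8 + 8 = 16, A[0][2] + B[2][1] = 5 + 7 = 12) = 12 (attained at k = 2)
  C[0][2] = min over k of (A[0][0] + B[0][2] = 7 + -5 = 2, A[0][1] + B[1][2] = 8 + 4 = 12, A[0][2] + B[2][2] = 5 + 2 = 7) = 2 (attained at k = 0)
  C[1][0] = min over k of (A[1][0] + B[0][0] = 10 + -3 = 7, A[1][1] + B[1][0] = -5 + 10 = 5, A[1][2] + B[2][0] = 9 + 10 = 19) = 5 (attained at k = 1)
  C[1][1] = min over k of (A[1][0] + B[0][1] = 10 + 10 = 20, A[1][1] + B[1][1] = -5 + 8 = 3, A[1][2] + B[2][1] = 9 + 7 = 16) = 3 (attained at k = 1)
  C[1][2] = min over k of (A[1][0] + B[0][2] = 10 + -5 = 5, A[1][1] + B[1][2] = -5 + 4 = -1, A[1][2] + B[2][2] = 9 + 2 = 11) = -1 (attained at k = 1)
  C[2][0] = min over k of (A[2][0] + B[0][0] = 6 + -3 = 3, A[2][1] + B[1][0] = 9 + 10 = 19, A[2][2] + B[2][0] = 7 + 10 = 17) = 3 (attained at k = 0)
  C[2][1] = min over k of (A[2][0] + B[0][1] = 6 + 10 = 16, A[2][1] + B[1][1] = 9 + 8 = 17, A[2][2] + B[2][1] = 7 + 7 = 14) = 14 (attained at k = 2)
  C[2][2] = min over k of (A[2][0] + B[0][2] = 6 + -5 = 1, A[2][1] + B[1][2] = 9 + 4 = 13, A[2][2] + B[2][2] = 7 + 2 = 9) = 1 (attained at k = 0)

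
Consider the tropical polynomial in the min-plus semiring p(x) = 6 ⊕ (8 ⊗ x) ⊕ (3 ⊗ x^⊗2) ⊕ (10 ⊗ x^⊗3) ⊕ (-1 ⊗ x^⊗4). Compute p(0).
p(0) = -1

A tropical monomial a ⊗ x^⊗i evaluates to a + i · x. Evaluating each term at x = 0:
  Term 0 contributes 6 + 0 · 0 = 6
  Term 1 contributes 8 + 1 · 0 = 8
  Term 2 contributes 3 + 2 · 0 = 3
  Term 3 contributes 10 + 3 · 0 = 10
  Term 4 contributes -1 + 4 · 0 = -1
p(0) = ⊕ of these = min[6, 8, 3, 10, -1] = -1.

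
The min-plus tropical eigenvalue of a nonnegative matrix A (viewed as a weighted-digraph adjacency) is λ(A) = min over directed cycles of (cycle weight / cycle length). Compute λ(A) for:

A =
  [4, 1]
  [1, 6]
λ(A) = 1

Enumerate directed cycles and compute their means (weight / length). Sample:
  cycle 0 → 0: weight = 4, length = 1, mean = 4/1 ≈ 4.000
  cycle 1 → 1: weight = 6, length = 1, mean = 6/1 ≈ 6.000
  cycle 0 → 1 → 0: weight = 2, length = 2, mean = 2/2 ≈ 1.000
  cycle 1 → 0 → 1: weight = 2, length = 2, mean = 2/2 ≈ 1.000
Minimum mean = 1.000, attained e.g. along the cycle 0 → 1 → 0 with weight 2 and length 2. So λ(A) = 2/2 = 1.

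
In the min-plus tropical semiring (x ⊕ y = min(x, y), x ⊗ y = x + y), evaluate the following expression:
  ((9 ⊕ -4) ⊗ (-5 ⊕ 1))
((9 ⊕ -4) ⊗ (-5 ⊕ 1)) = -9

Expand innermost to outermost. Recall ⊕ takes the minimum of its arguments and ⊗ takes their sum. Working out the expression ((9 ⊕ -4) ⊗ (-5 ⊕ 1)) gives -9.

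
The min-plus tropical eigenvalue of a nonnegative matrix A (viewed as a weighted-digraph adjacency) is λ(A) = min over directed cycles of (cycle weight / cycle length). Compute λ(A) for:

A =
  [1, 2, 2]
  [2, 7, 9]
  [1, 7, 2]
λ(A) = 1

Enumerate directed cycles and compute their means (weight / length). Sample:
  cycle 0 → 0: weight = 1, length = 1, mean = 1/1 ≈ 1.000
  cycle 1 → 1: weight = 7, length = 1, mean = 7/1 ≈ 7.000
  cycle 2 → 2: weight = 2, length = 1, mean = 2/1 ≈ 2.000
  cycle 0 → 1 → 0: weight = 4, length = 2, mean = 4/2 ≈ 2.000
  cycle 0 → 2 → 0: weight = 3, length = 2, mean = 3/2 ≈ 1.500
  cycle 1 → 0 → 1: weight = 4, length = 2, mean = 4/2 ≈ 2.000
Minimum mean = 1.000, attained e.g. along the cycle 0 → 0 with weight 1 and length 1. So λ(A) = 1/1 = 1.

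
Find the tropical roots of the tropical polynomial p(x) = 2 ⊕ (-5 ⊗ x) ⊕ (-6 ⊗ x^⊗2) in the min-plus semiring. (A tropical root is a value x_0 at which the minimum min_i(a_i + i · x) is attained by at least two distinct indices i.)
Roots: {1, 7}

Each tropical root is a break point of the lower envelope of the lines y = a_i + i · x (there are 3 lines, with slopes 0, 1, ..., 2). Only the lines that attain the minimum somewhere contribute to roots; other lines are dominated. Here the surviving (envelope) indices are i = 2, i = 1, i = 0.
Intersections between consecutive envelope lines give the roots: for adjacent envelope indices i < j the intersection is x = (a_i − a_j) / (j − i). Reading off the sorted break points: {1, 7}.
Verification: at each break x_0, at least two indices attain the minimum of min_i(a_i + i · x_0).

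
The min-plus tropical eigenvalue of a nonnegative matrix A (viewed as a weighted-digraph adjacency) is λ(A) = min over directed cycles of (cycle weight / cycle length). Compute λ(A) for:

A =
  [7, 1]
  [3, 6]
λ(A) = 2

Enumerate directed cycles and compute their means (weight / length). Sample:
  cycle 0 → 0: weight = 7, length = 1, mean = 7/1 ≈ 7.000
  cycle 1 → 1: weight = 6, length = 1, mean = 6/1 ≈ 6.000
  cycle 0 → 1 → 0: weight = 4, length = 2, mean = 4/2 ≈ 2.000
  cycle 1 → 0 → 1: weight = 4, length = 2, mean = 4/2 ≈ 2.000
Minimum mean = 2.000, attained e.g. along the cycle 0 → 1 → 0 with weight 4 and length 2. So λ(A) = 4/2 = 2.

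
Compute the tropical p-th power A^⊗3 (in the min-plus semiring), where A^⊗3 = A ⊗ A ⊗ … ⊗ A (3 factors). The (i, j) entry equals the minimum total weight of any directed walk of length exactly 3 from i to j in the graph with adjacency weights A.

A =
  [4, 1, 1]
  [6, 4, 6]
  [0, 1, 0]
A^⊗3 =
  [1, 2, 1]
  [6, 7, 6]
  [0, 1, 0]

Each entry (A^⊗3)_ij equals the minimum over all length-3 walks i = v_0 → v_1 → … → v_3 = j of Σ_t A[v_t][v_{t+1}]. For example, for (i, j) = (0, 2) we minimise over 9 possible intermediate vertex sequences; the minimum is 1, attained along the walk 0 → 2 → 2 → 2.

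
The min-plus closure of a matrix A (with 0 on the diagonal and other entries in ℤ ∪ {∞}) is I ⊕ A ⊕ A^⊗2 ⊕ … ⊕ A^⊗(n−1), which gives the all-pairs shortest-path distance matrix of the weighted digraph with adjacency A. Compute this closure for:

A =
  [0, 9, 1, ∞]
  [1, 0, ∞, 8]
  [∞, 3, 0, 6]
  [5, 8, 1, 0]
Closure =
  [0, 4, 1, 7]
  [1, 0, 2, 8]
  [4, 3, 0, 6]
  [5, 4, 1, 0]

This is the Floyd-Warshall all-pairs shortest-path computation. For each intermediate vertex k = 0, 1, …, 3, update dist[i][j] ← min(dist[i][j], dist[i][k] + dist[k][j]). The final matrix gives, for each (i, j), the minimum total weight of any directed path from i to j (possibly empty when i = j).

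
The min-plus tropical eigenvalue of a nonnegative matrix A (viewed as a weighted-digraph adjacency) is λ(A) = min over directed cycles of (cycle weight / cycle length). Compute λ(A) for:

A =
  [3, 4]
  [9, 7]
λ(A) = 3

Enumerate directed cycles and compute their means (weight / length). Sample:
  cycle 0 → 0: weight = 3, length = 1, mean = 3/1 ≈ 3.000
  cycle 1 → 1: weight = 7, length = 1, mean = 7/1 ≈ 7.000
  cycle 0 → 1 → 0: weight = 13, length = 2, mean = 13/2 ≈ 6.500
  cycle 1 → 0 → 1: weight = 13, length = 2, mean = 13/2 ≈ 6.500
Minimum mean = 3.000, attained e.g. along the cycle 0 → 0 with weight 3 and length 1. So λ(A) = 3/1 = 3.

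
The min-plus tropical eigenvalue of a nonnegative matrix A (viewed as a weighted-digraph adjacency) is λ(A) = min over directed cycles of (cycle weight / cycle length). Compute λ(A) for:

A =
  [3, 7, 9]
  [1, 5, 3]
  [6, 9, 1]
λ(A) = 1

Enumerate directed cycles and compute their means (weight / length). Sample:
  cycle 0 → 0: weight = 3, length = 1, mean = 3/1 ≈ 3.000
  cycle 1 → 1: weight = 5, length = 1, mean = 5/1 ≈ 5.000
  cycle 2 → 2: weight = 1, length = 1, mean = 1/1 ≈ 1.000
  cycle 0 → 1 → 0: weight = 8, length = 2, mean = 8/2 ≈ 4.000
  cycle 0 → 2 → 0: weight = 15, length = 2, mean = 15/2 ≈ 7.500
  cycle 1 → 0 → 1: weight = 8, length = 2, mean = 8/2 ≈ 4.000
Minimum mean = 1.000, attained e.g. along the cycle 2 → 2 with weight 1 and length 1. So λ(A) = 1/1 = 1.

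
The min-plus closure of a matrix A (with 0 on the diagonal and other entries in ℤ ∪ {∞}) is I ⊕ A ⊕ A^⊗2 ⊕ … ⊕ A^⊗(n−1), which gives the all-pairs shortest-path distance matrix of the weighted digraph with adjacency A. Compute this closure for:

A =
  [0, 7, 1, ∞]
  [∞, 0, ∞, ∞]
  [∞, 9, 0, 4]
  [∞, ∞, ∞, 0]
Closure =
  [0, 7, 1, 5]
  [∞, 0, ∞, ∞]
  [∞, 9, 0, 4]
  [∞, ∞, ∞, 0]

This is the Floyd-Warshall all-pairs shortest-path computation. For each intermediate vertex k = 0, 1, …, 3, update dist[i][j] ← min(dist[i][j], dist[i][k] + dist[k][j]). The final matrix gives, for each (i, j), the minimum total weight of any directed path from i to j (possibly empty when i = j).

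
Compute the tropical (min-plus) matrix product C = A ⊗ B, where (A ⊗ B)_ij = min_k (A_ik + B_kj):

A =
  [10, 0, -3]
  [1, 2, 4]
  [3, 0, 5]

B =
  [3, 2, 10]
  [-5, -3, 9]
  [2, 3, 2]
A ⊗ B =
  [-5, -3, -1]
  [-3, -1, 6]
  [-5, -3, 7]

Apply the min-plus product entry-by-entry:
  C[0][0] = min over k of (A[0][0] + B[0][0] = 10 + 3 = 13, A[0][1] + B[1][0] = 0 + -5 = -5, A[0][2] + B[2][0] = -3 + 2 = -1) = -5 (attained at k = 1)
  C[0][1] = min over k of (A[0][0] + B[0][1] = 10 + 2 = 12, A[0][1] + B[1][1] = 0 + -3 = -3, A[0][2] + B[2][1] = -3 + 3 = 0) = -3 (attained at k = 1)
  C[0][2] = min over k of (A[0][0] + B[0][2] = 10 + 10 = 20, A[0][1] + B[1][2] = 0 + 9 = 9, A[0][2] + B[2][2] = -3 + 2 = -1) = -1 (attained at k = 2)
  C[1][0] = min over k of (A[1][0] + B[0][0] = 1 + 3 = 4, A[1][1] + B[1][0] = 2 + -5 = -3, A[1][2] + B[2][0] = 4 + 2 = 6) = -3 (attained at k = 1)
  C[1][1] = min over k of (A[1][0] + B[0][1] = 1 + 2 = 3, A[1][1] + B[1][1] = 2 + -3 = -1, A[1][2] + B[2][1] = 4 + 3 = 7) = -1 (attained at k = 1)
  C[1][2] = min over k of (A[1][0] + B[0][2] = 1 + 10 = 11, A[1][1] + B[1][2] = 2 + 9 = 11, A[1][2] + B[2][2] = 4 + 2 = 6) = 6 (attained at k = 2)
  C[2][0] = min over k of (A[2][0] + B[0][0] = 3 + 3 = 6, A[2][1] + B[1][0] = 0 + -5 = -5, A[2][2] + B[2][0] = 5 + 2 = 7) = -5 (attained at k = 1)
  C[2][1] = min over k of (A[2][0] + B[0][1] = 3 + 2 = 5, A[2][1] + B[1][1] = 0 + -3 = -3, A[2][2] + B[2][1] = 5 + 3 = 8) = -3 (attained at k = 1)
  C[2][2] = min over k of (A[2][0] + B[0][2] = 3 + 10 = 13, A[2][1] + B[1][2] = 0 + 9 = 9, A[2][2] + B[2][2] = 5 + 2 = 7) = 7 (attained at k = 2)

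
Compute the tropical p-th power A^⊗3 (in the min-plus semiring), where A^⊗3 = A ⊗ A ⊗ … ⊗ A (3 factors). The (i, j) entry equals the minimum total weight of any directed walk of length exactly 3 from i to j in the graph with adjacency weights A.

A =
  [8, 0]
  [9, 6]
A^⊗3 =
  [15, 9]
  [18, 15]

Each entry (A^⊗3)_ij equals the minimum over all length-3 walks i = v_0 → v_1 → … → v_3 = j of Σ_t A[v_t][v_{t+1}]. For example, for (i, j) = (0, 1) we minimise over 4 possible intermediate vertex sequences; the minimum is 9, attained along the walk 0 → 1 → 0 → 1.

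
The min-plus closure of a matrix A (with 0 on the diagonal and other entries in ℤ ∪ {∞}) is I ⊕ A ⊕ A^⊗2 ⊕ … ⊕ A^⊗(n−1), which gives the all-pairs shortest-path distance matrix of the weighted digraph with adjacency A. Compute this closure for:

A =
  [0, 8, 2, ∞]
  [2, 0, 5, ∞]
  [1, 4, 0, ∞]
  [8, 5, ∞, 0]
Closure =
  [0, 6, 2, ∞]
  [2, 0, 4, ∞]
  [1, 4, 0, ∞]
  [7, 5, 9, 0]

This is the Floyd-Warshall all-pairs shortest-path computation. For each intermediate vertex k = 0, 1, …, 3, update dist[i][j] ← min(dist[i][j], dist[i][k] + dist[k][j]). The final matrix gives, for each (i, j), the minimum total weight of any directed path from i to j (possibly empty when i = j).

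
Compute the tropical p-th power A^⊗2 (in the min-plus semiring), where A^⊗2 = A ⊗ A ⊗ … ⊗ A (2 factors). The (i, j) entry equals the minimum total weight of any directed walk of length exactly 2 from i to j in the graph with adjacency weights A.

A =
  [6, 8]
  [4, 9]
A^⊗2 =
  [12, 14]
  [10, 12]

Each entry (A^⊗2)_ij equals the minimum over all length-2 walks i = v_0 → v_1 → … → v_2 = j of Σ_t A[v_t][v_{t+1}]. For example, for (i, j) = (0, 1) we minimise over 2 possible intermediate vertex sequences; the minimum is 14, attained along the walk 0 → 0 → 1.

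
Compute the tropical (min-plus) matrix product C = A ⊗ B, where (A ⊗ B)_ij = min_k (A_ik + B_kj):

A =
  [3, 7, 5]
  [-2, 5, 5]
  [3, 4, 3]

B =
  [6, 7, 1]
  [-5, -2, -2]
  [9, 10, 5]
A ⊗ B =
  [2, 5, 4]
  [0, 3, -1]
  [-1, 2, 2]

Apply the min-plus product entry-by-entry:
  C[0][0] = min over k of (A[0][0] + B[0][0] = 3 + 6 = 9, A[0][1] + B[1][0] = 7 + -5 = 2, A[0][2] + B[2][0] = 5 + 9 = 14) = 2 (attained at k = 1)
  C[0][1] = min over k of (A[0][0] + B[0][1] = 3 + 7 = 10, A[0][1] + B[1][1] = 7 + -2 = 5, A[0][2] + B[2][1] = 5 + 10 = 15) = 5 (attained at k = 1)
  C[0][2] = min over k of (A[0][0] + B[0][2] = 3 + 1 = 4, A[0][1] + B[1][2] = 7 + -2 = 5, A[0][2] + B[2][2] = 5 + 5 = 10) = 4 (attained at k = 0)
  C[1][0] = min over k of (A[1][0] + B[0][0] = -2 + 6 = 4, A[1][1] + B[1][0] = 5 + -5 = 0, A[1][2] + B[2][0] = 5 + 9 = 14) = 0 (attained at k = 1)
  C[1][1] = min over k of (A[1][0] + B[0][1] = -2 + 7 = 5, A[1][1] + B[1][1] = 5 + -2 = 3, A[1][2] + B[2][1] = 5 + 10 = 15) = 3 (attained at k = 1)
  C[1][2] = min over k of (A[1][0] + B[0][2] = -2 + 1 = -1, A[1][1] + B[1][2] = 5 + -2 = 3, A[1][2] + B[2][2] = 5 + 5 = 10) = -1 (attained at k = 0)
  C[2][0] = min over k of (A[2][0] + B[0][0] = 3 + 6 = 9, A[2][1] + B[1][0] = 4 + -5 = -1, A[2][2] + B[2][0] = 3 + 9 = 12) = -1 (attained at k = 1)
  C[2][1] = min over k of (A[2][0] + B[0][1] = 3 + 7 = 10, A[2][1] + B[1][1] = 4 + -2 = 2, A[2][2] + B[2][1] = 3 + 10 = 13) = 2 (attained at k = 1)
  C[2][2] = min over k of (A[2][0] + B[0][2] = 3 + 1 = 4, A[2][1] + B[1][2] = 4 + -2 = 2, A[2][2] + B[2][2] = 3 + 5 = 8) = 2 (attained at k = 1)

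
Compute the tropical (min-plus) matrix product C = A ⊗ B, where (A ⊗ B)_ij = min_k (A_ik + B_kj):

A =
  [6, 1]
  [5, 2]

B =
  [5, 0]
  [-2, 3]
A ⊗ B =
  [-1, 4]
  [0, 5]

Apply the min-plus product entry-by-entry:
  C[0][0] = min over k of (A[0][0] + B[0][0] = 6 + 5 = 11, A[0][1] + B[1][0] = 1 + -2 = -1) = -1 (attained at k = 1)
  C[0][1] = min over k of (A[0][0] + B[0][1] = 6 + 0 = 6, A[0][1] + B[1][1] = 1 + 3 = 4) = 4 (attained at k = 1)
  C[1][0] = min over k of (A[1][0] + B[0][0] = 5 + 5 = 10, A[1][1] + B[1][0] = 2 + -2 = 0) = 0 (attained at k = 1)
  C[1][1] = min over k of (A[1][0] + B[0][1] = 5 + 0 = 5, A[1][1] + B[1][1] = 2 + 3 = 5) = 5 (attained at k = 0)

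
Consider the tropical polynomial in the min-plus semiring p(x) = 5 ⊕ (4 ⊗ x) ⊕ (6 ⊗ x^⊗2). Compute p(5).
p(5) = 5

A tropical monomial a ⊗ x^⊗i evaluates to a + i · x. Evaluating each term at x = 5:
  Term 0 contributes 5 + 0 · 5 = 5
  Term 1 contributes 4 + 1 · 5 = 9
  Term 2 contributes 6 + 2 · 5 = 16
p(5) = ⊕ of these = min[5, 9, 16] = 5.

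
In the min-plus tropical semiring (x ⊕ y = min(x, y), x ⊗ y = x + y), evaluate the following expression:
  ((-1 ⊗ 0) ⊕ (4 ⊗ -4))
((-1 ⊗ 0) ⊕ (4 ⊗ -4)) = -1

Expand innermost to outermost. Recall ⊕ takes the minimum of its arguments and ⊗ takes their sum. Working out the expression ((-1 ⊗ 0) ⊕ (4 ⊗ -4)) gives -1.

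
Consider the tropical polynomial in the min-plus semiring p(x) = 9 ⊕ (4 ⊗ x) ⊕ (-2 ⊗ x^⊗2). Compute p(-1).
p(-1) = -4

A tropical monomial a ⊗ x^⊗i evaluates to a + i · x. Evaluating each term at x = -1:
  Term 0 contributes 9 + 0 · -1 = 9
  Term 1 contributes 4 + 1 · -1 = 3
  Term 2 contributes -2 + 2 · -1 = -4
p(-1) = ⊕ of these = min[9, 3, -4] = -4.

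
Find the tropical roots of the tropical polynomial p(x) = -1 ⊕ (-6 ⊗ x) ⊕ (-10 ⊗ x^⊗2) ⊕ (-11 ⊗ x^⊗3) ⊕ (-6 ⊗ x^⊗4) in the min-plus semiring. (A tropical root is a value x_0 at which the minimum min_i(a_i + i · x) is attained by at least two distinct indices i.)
Roots: {-5, 1, 4, 5}

Each tropical root is a break point of the lower envelope of the lines y = a_i + i · x (there are 5 lines, with slopes 0, 1, ..., 4). Only the lines that attain the minimum somewhere contribute to roots; other lines are dominated. Here the surviving (envelope) indices are i = 4, i = 3, i = 2, i = 1, i = 0.
Intersections between consecutive envelope lines give the roots: for adjacent envelope indices i < j the intersection is x = (a_i − a_j) / (j − i). Reading off the sorted break points: {-5, 1, 4, 5}.
Verification: at each break x_0, at least two indices attain the minimum of min_i(a_i + i · x_0).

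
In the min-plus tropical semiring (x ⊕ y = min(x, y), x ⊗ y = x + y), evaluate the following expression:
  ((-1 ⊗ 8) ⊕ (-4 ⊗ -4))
((-1 ⊗ 8) ⊕ (-4 ⊗ -4)) = -8

Expand innermost to outermost. Recall ⊕ takes the minimum of its arguments and ⊗ takes their sum. Working out the expression ((-1 ⊗ 8) ⊕ (-4 ⊗ -4)) gives -8.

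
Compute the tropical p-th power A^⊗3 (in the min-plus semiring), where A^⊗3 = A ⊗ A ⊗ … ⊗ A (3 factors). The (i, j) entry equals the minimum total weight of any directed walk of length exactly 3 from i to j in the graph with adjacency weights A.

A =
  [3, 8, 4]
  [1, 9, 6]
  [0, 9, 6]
A^⊗3 =
  [7, 12, 8]
  [5, 12, 8]
  [4, 11, 7]

Each entry (A^⊗3)_ij equals the minimum over all length-3 walks i = v_0 → v_1 → … → v_3 = j of Σ_t A[v_t][v_{t+1}]. For example, for (i, j) = (0, 2) we minimise over 9 possible intermediate vertex sequences; the minimum is 8, attained along the walk 0 → 2 → 0 → 2.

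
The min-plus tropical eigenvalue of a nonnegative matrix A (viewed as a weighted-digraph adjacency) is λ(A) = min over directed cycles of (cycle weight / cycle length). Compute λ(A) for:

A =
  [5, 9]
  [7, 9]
λ(A) = 5

Enumerate directed cycles and compute their means (weight / length). Sample:
  cycle 0 → 0: weight = 5, length = 1, mean = 5/1 ≈ 5.000
  cycle 1 → 1: weight = 9, length = 1, mean = 9/1 ≈ 9.000
  cycle 0 → 1 → 0: weight = 16, length = 2, mean = 16/2 ≈ 8.000
  cycle 1 → 0 → 1: weight = 16, length = 2, mean = 16/2 ≈ 8.000
Minimum mean = 5.000, attained e.g. along the cycle 0 → 0 with weight 5 and length 1. So λ(A) = 5/1 = 5.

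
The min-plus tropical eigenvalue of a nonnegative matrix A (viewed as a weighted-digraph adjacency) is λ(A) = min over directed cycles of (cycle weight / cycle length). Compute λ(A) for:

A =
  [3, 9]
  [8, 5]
λ(A) = 3

Enumerate directed cycles and compute their means (weight / length). Sample:
  cycle 0 → 0: weight = 3, length = 1, mean = 3/1 ≈ 3.000
  cycle 1 → 1: weight = 5, length = 1, mean = 5/1 ≈ 5.000
  cycle 0 → 1 → 0: weight = 17, length = 2, mean = 17/2 ≈ 8.500
  cycle 1 → 0 → 1: weight = 17, length = 2, mean = 17/2 ≈ 8.500
Minimum mean = 3.000, attained e.g. along the cycle 0 → 0 with weight 3 and length 1. So λ(A) = 3/1 = 3.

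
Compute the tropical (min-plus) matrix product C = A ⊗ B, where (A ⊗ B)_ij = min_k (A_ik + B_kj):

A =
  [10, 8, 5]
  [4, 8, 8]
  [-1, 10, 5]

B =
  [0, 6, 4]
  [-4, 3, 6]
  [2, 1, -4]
A ⊗ B =
  [4, 6, 1]
  [4, 9, 4]
  [-1, 5, 1]

Apply the min-plus product entry-by-entry:
  C[0][0] = min over k of (A[0][0] + B[0][0] = 10 + 0 = 10, A[0][1] + B[1][0] = 8 + -4 = 4, A[0][2] + B[2][0] = 5 + 2 = 7) = 4 (attained at k = 1)
  C[0][1] = min over k of (A[0][0] + B[0][1] = 10 + 6 = 16, A[0][1] + B[1][1] = 8 + 3 = 11, A[0][2] + B[2][1] = 5 + 1 = 6) = 6 (attained at k = 2)
  C[0][2] = min over k of (A[0][0] + B[0][2] = 10 + 4 = 14, A[0][1] + B[1][2] = 8 + 6 = 14, A[0][2] + B[2][2] = 5 + -4 = 1) = 1 (attained at k = 2)
  C[1][0] = min over k of (A[1][0] + B[0][0] = 4 + 0 = 4, A[1][1] + B[1][0] = 8 + -4 = 4, A[1][2] + B[2][0] = 8 + 2 = 10) = 4 (attained at k = 0)
  C[1][1] = min over k of (A[1][0] + B[0][1] = 4 + 6 = 10, A[1][1] + B[1][1] = 8 + 3 = 11, A[1][2] + B[2][1] = 8 + 1 = 9) = 9 (attained at k = 2)
  C[1][2] = min over k of (A[1][0] + B[0][2] = 4 + 4 = 8, A[1][1] + B[1][2] = 8 + 6 = 14, A[1][2] + B[2][2] = 8 + -4 = 4) = 4 (attained at k = 2)
  C[2][0] = min over k of (A[2][0] + B[0][0] = -1 + 0 = -1, A[2][1] + B[1][0] = 10 + -4 = 6, A[2][2] + B[2][0] = 5 + 2 = 7) = -1 (attained at k = 0)
  C[2][1] = min over k of (A[2][0] + B[0][1] = -1 + 6 = 5, A[2][1] + B[1][1] = 10 + 3 = 13, A[2][2] + B[2][1] = 5 + 1 = 6) = 5 (attained at k = 0)
  C[2][2] = min over k of (A[2][0] + B[0][2] = -1 + 4 = 3, A[2][1] + B[1][2] = 10 + 6 = 16, A[2][2] + B[2][2] = 5 + -4 = 1) = 1 (attained at k = 2)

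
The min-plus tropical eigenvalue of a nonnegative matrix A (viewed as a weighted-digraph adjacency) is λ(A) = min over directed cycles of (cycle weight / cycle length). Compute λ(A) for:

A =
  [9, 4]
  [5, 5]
λ(A) = 9/2

Enumerate directed cycles and compute their means (weight / length). Sample:
  cycle 0 → 0: weight = 9, length = 1, mean = 9/1 ≈ 9.000
  cycle 1 → 1: weight = 5, length = 1, mean = 5/1 ≈ 5.000
  cycle 0 → 1 → 0: weight = 9, length = 2, mean = 9/2 ≈ 4.500
  cycle 1 → 0 → 1: weight = 9, length = 2, mean = 9/2 ≈ 4.500
Minimum mean = 4.500, attained e.g. along the cycle 0 → 1 → 0 with weight 9 and length 2. So λ(A) = 9/2 = 9/2.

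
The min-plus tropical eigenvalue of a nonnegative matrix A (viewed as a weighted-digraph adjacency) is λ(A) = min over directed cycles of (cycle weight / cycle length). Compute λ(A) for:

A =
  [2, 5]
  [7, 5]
λ(A) = 2

Enumerate directed cycles and compute their means (weight / length). Sample:
  cycle 0 → 0: weight = 2, length = 1, mean = 2/1 ≈ 2.000
  cycle 1 → 1: weight = 5, length = 1, mean = 5/1 ≈ 5.000
  cycle 0 → 1 → 0: weight = 12, length = 2, mean = 12/2 ≈ 6.000
  cycle 1 → 0 → 1: weight = 12, length = 2, mean = 12/2 ≈ 6.000
Minimum mean = 2.000, attained e.g. along the cycle 0 → 0 with weight 2 and length 1. So λ(A) = 2/1 = 2.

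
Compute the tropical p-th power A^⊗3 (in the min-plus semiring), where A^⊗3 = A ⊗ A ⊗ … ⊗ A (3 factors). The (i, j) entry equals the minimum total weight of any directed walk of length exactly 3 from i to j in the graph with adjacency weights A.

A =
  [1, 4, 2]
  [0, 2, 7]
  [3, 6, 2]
A^⊗3 =
  [3, 6, 4]
  [2, 5, 3]
  [5, 8, 6]

Each entry (A^⊗3)_ij equals the minimum over all length-3 walks i = v_0 → v_1 → … → v_3 = j of Σ_t A[v_t][v_{t+1}]. For example, for (i, j) = (0, 2) we minimise over 9 possible intermediate vertex sequences; the minimum is 4, attained along the walk 0 → 0 → 0 → 2.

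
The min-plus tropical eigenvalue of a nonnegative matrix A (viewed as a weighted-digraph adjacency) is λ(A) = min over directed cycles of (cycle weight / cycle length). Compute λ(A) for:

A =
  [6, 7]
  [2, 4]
λ(A) = 4

Enumerate directed cycles and compute their means (weight / length). Sample:
  cycle 0 → 0: weight = 6, length = 1, mean = 6/1 ≈ 6.000
  cycle 1 → 1: weight = 4, length = 1, mean = 4/1 ≈ 4.000
  cycle 0 → 1 → 0: weight = 9, length = 2, mean = 9/2 ≈ 4.500
  cycle 1 → 0 → 1: weight = 9, length = 2, mean = 9/2 ≈ 4.500
Minimum mean = 4.000, attained e.g. along the cycle 1 → 1 with weight 4 and length 1. So λ(A) = 4/1 = 4.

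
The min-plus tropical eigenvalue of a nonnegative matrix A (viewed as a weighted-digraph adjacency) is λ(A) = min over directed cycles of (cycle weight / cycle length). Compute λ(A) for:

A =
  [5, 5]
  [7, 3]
λ(A) = 3

Enumerate directed cycles and compute their means (weight / length). Sample:
  cycle 0 → 0: weight = 5, length = 1, mean = 5/1 ≈ 5.000
  cycle 1 → 1: weight = 3, length = 1, mean = 3/1 ≈ 3.000
  cycle 0 → 1 → 0: weight = 12, length = 2, mean = 12/2 ≈ 6.000
  cycle 1 → 0 → 1: weight = 12, length = 2, mean = 12/2 ≈ 6.000
Minimum mean = 3.000, attained e.g. along the cycle 1 → 1 with weight 3 and length 1. So λ(A) = 3/1 = 3.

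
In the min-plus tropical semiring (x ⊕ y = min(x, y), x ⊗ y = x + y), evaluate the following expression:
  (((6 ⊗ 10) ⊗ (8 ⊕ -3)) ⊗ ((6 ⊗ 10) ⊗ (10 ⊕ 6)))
(((6 ⊗ 10) ⊗ (8 ⊕ -3)) ⊗ ((6 ⊗ 10) ⊗ (10 ⊕ 6))) = 35

Expand innermost to outermost. Recall ⊕ takes the minimum of its arguments and ⊗ takes their sum. Working out the expression (((6 ⊗ 10) ⊗ (8 ⊕ -3)) ⊗ ((6 ⊗ 10) ⊗ (10 ⊕ 6))) gives 35.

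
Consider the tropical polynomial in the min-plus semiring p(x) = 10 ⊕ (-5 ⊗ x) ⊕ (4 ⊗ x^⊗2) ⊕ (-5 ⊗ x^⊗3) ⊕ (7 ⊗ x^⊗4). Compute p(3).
p(3) = -2

A tropical monomial a ⊗ x^⊗i evaluates to a + i · x. Evaluating each term at x = 3:
  Term 0 contributes 10 + 0 · 3 = 10
  Term 1 contributes -5 + 1 · 3 = -2
  Term 2 contributes 4 + 2 · 3 = 10
  Term 3 contributes -5 + 3 · 3 = 4
  Term 4 contributes 7 + 4 · 3 = 19
p(3) = ⊕ of these = min[10, -2, 10, 4, 19] = -2.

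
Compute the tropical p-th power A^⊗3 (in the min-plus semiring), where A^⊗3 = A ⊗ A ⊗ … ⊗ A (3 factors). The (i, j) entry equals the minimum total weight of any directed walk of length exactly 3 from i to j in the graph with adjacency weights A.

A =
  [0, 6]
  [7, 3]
A^⊗3 =
  [0, 6]
  [7, 9]

Each entry (A^⊗3)_ij equals the minimum over all length-3 walks i = v_0 → v_1 → … → v_3 = j of Σ_t A[v_t][v_{t+1}]. For example, for (i, j) = (0, 1) we minimise over 4 possible intermediate vertex sequences; the minimum is 6, attained along the walk 0 → 0 → 0 → 1.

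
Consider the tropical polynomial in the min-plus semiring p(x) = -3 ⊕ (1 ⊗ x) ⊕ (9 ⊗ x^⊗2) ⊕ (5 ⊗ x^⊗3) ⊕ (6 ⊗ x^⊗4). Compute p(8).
p(8) = -3

A tropical monomial a ⊗ x^⊗i evaluates to a + i · x. Evaluating each term at x = 8:
  Term 0 contributes -3 + 0 · 8 = -3
  Term 1 contributes 1 + 1 · 8 = 9
  Term 2 contributes 9 + 2 · 8 = 25
  Term 3 contributes 5 + 3 · 8 = 29
  Term 4 contributes 6 + 4 · 8 = 38
p(8) = ⊕ of these = min[-3, 9, 25, 29, 38] = -3.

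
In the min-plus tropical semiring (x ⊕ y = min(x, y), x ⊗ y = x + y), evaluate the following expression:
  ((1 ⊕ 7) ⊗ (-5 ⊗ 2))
((1 ⊕ 7) ⊗ (-5 ⊗ 2)) = -2

Expand innermost to outermost. Recall ⊕ takes the minimum of its arguments and ⊗ takes their sum. Working out the expression ((1 ⊕ 7) ⊗ (-5 ⊗ 2)) gives -2.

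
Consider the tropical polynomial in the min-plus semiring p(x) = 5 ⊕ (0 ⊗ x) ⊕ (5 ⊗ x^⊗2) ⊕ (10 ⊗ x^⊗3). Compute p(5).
p(5) = 5

A tropical monomial a ⊗ x^⊗i evaluates to a + i · x. Evaluating each term at x = 5:
  Term 0 contributes 5 + 0 · 5 = 5
  Term 1 contributes 0 + 1 · 5 = 5
  Term 2 contributes 5 + 2 · 5 = 15
  Term 3 contributes 10 + 3 · 5 = 25
p(5) = ⊕ of these = min[5, 5, 15, 25] = 5.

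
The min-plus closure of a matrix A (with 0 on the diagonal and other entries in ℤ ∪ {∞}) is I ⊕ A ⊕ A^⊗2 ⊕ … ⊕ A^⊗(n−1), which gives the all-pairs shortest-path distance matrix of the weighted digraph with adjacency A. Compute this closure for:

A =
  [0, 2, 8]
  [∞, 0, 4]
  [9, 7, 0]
Closure =
  [0, 2, 6]
  [13, 0, 4]
  [9, 7, 0]

This is the Floyd-Warshall all-pairs shortest-path computation. For each intermediate vertex k = 0, 1, …, 2, update dist[i][j] ← min(dist[i][j], dist[i][k] + dist[k][j]). The final matrix gives, for each (i, j), the minimum total weight of any directed path from i to j (possibly empty when i = j).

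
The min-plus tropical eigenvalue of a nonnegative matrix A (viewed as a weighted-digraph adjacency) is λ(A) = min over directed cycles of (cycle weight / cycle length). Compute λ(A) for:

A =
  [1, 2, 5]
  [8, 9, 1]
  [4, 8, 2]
λ(A) = 1

Enumerate directed cycles and compute their means (weight / length). Sample:
  cycle 0 → 0: weight = 1, length = 1, mean = 1/1 ≈ 1.000
  cycle 1 → 1: weight = 9, length = 1, mean = 9/1 ≈ 9.000
  cycle 2 → 2: weight = 2, length = 1, mean = 2/1 ≈ 2.000
  cycle 0 → 1 → 0: weight = 10, length = 2, mean = 10/2 ≈ 5.000
  cycle 0 → 2 → 0: weight = 9, length = 2, mean = 9/2 ≈ 4.500
  cycle 1 → 0 → 1: weight = 10, length = 2, mean = 10/2 ≈ 5.000
Minimum mean = 1.000, attained e.g. along the cycle 0 → 0 with weight 1 and length 1. So λ(A) = 1/1 = 1.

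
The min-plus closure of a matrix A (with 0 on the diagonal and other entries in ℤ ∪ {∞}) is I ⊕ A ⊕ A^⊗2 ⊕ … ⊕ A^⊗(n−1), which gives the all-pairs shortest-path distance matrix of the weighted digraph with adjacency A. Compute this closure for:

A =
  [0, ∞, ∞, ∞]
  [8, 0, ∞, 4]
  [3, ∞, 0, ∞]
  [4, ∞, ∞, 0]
Closure =
  [0, ∞, ∞, ∞]
  [8, 0, ∞, 4]
  [3, ∞, 0, ∞]
  [4, ∞, ∞, 0]

This is the Floyd-Warshall all-pairs shortest-path computation. For each intermediate vertex k = 0, 1, …, 3, update dist[i][j] ← min(dist[i][j], dist[i][k] + dist[k][j]). The final matrix gives, for each (i, j), the minimum total weight of any directed path from i to j (possibly empty when i = j).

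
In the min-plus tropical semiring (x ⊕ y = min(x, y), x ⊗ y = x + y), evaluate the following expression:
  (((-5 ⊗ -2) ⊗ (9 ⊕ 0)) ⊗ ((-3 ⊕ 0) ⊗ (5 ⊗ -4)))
(((-5 ⊗ -2) ⊗ (9 ⊕ 0)) ⊗ ((-3 ⊕ 0) ⊗ (5 ⊗ -4))) = -9

Expand innermost to outermost. Recall ⊕ takes the minimum of its arguments and ⊗ takes their sum. Working out the expression (((-5 ⊗ -2) ⊗ (9 ⊕ 0)) ⊗ ((-3 ⊕ 0) ⊗ (5 ⊗ -4))) gives -9.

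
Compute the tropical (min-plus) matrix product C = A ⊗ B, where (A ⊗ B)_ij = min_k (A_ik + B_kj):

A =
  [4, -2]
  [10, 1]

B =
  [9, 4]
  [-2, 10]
A ⊗ B =
  [-4, 8]
  [-1, 11]

Apply the min-plus product entry-by-entry:
  C[0][0] = min over k of (A[0][0] + B[0][0] = 4 + 9 = 13, A[0][1] + B[1][0] = -2 + -2 = -4) = -4 (attained at k = 1)
  C[0][1] = min over k of (A[0][0] + B[0][1] = 4 + 4 = 8, A[0][1] + B[1][1] = -2 + 10 = 8) = 8 (attained at k = 0)
  C[1][0] = min over k of (A[1][0] + B[0][0] = 10 + 9 = 19, A[1][1] + B[1][0] = 1 + -2 = -1) = -1 (attained at k = 1)
  C[1][1] = min over k of (A[1][0] + B[0][1] = 10 + 4 = 14, A[1][1] + B[1][1] = 1 + 10 = 11) = 11 (attained at k = 1)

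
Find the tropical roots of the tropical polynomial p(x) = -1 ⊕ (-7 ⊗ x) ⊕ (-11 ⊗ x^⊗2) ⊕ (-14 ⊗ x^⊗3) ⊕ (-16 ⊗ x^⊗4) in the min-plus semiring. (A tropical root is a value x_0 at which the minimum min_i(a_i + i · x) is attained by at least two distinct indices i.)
Roots: {2, 3, 4, 6}

Each tropical root is a break point of the lower envelope of the lines y = a_i + i · x (there are 5 lines, with slopes 0, 1, ..., 4). Only the lines that attain the minimum somewhere contribute to roots; other lines are dominated. Here the surviving (envelope) indices are i = 4, i = 3, i = 2, i = 1, i = 0.
Intersections between consecutive envelope lines give the roots: for adjacent envelope indices i < j the intersection is x = (a_i − a_j) / (j − i). Reading off the sorted break points: {2, 3, 4, 6}.
Verification: at each break x_0, at least two indices attain the minimum of min_i(a_i + i · x_0).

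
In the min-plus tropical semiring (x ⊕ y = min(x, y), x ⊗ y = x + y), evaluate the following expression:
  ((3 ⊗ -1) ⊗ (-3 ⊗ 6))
((3 ⊗ -1) ⊗ (-3 ⊗ 6)) = 5

Expand innermost to outermost. Recall ⊕ takes the minimum of its arguments and ⊗ takes their sum. Working out the expression ((3 ⊗ -1) ⊗ (-3 ⊗ 6)) gives 5.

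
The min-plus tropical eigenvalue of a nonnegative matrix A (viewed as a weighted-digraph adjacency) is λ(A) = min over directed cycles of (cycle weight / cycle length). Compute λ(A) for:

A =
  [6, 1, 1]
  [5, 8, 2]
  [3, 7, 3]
λ(A) = 2

Enumerate directed cycles and compute their means (weight / length). Sample:
  cycle 0 → 0: weight = 6, length = 1, mean = 6/1 ≈ 6.000
  cycle 1 → 1: weight = 8, length = 1, mean = 8/1 ≈ 8.000
  cycle 2 → 2: weight = 3, length = 1, mean = 3/1 ≈ 3.000
  cycle 0 → 1 → 0: weight = 6, length = 2, mean = 6/2 ≈ 3.000
  cycle 0 → 2 → 0: weight = 4, length = 2, mean = 4/2 ≈ 2.000
  cycle 1 → 0 → 1: weight = 6, length = 2, mean = 6/2 ≈ 3.000
Minimum mean = 2.000, attained e.g. along the cycle 0 → 2 → 0 with weight 4 and length 2. So λ(A) = 4/2 = 2.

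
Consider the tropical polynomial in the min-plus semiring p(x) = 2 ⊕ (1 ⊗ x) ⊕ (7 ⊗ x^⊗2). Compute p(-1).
p(-1) = 0

A tropical monomial a ⊗ x^⊗i evaluates to a + i · x. Evaluating each term at x = -1:
  Term 0 contributes 2 + 0 · -1 = 2
  Term 1 contributes 1 + 1 · -1 = 0
  Term 2 contributes 7 + 2 · -1 = 5
p(-1) = ⊕ of these = min[2, 0, 5] = 0.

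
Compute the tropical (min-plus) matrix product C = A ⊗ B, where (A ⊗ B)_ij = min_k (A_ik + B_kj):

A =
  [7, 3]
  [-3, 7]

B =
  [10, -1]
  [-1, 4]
A ⊗ B =
  [2, 6]
  [6, -4]

Apply the min-plus product entry-by-entry:
  C[0][0] = min over k of (A[0][0] + B[0][0] = 7 + 10 = 17, A[0][1] + B[1][0] = 3 + -1 = 2) = 2 (attained at k = 1)
  C[0][1] = min over k of (A[0][0] + B[0][1] = 7 + -1 = 6, A[0][1] + B[1][1] = 3 + 4 = 7) = 6 (attained at k = 0)
  C[1][0] = min over k of (A[1][0] + B[0][0] = -3 + 10 = 7, A[1][1] + B[1][0] = 7 + -1 = 6) = 6 (attained at k = 1)
  C[1][1] = min over k of (A[1][0] + B[0][1] = -3 + -1 = -4, A[1][1] + B[1][1] = 7 + 4 = 11) = -4 (attained at k = 0)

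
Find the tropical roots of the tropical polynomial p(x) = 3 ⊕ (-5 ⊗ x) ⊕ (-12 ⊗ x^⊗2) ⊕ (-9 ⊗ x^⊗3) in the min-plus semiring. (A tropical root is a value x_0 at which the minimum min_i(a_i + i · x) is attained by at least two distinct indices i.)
Roots: {-3, 7, 8}

Each tropical root is a break point of the lower envelope of the lines y = a_i + i · x (there are 4 lines, with slopes 0, 1, ..., 3). Only the lines that attain the minimum somewhere contribute to roots; other lines are dominated. Here the surviving (envelope) indices are i = 3, i = 2, i = 1, i = 0.
Intersections between consecutive envelope lines give the roots: for adjacent envelope indices i < j the intersection is x = (a_i − a_j) / (j − i). Reading off the sorted break points: {-3, 7, 8}.
Verification: at each break x_0, at least two indices attain the minimum of min_i(a_i + i · x_0).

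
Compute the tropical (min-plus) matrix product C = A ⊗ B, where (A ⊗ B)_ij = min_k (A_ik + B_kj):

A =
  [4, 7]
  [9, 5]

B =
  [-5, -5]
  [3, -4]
A ⊗ B =
  [-1, -1]
  [4, 1]

Apply the min-plus product entry-by-entry:
  C[0][0] = min over k of (A[0][0] + B[0][0] = 4 + -5 = -1, A[0][1] + B[1][0] = 7 + 3 = 10) = -1 (attained at k = 0)
  C[0][1] = min over k of (A[0][0] + B[0][1] = 4 + -5 = -1, A[0][1] + B[1][1] = 7 + -4 = 3) = -1 (attained at k = 0)
  C[1][0] = min over k of (A[1][0] + B[0][0] = 9 + -5 = 4, A[1][1] + B[1][0] = 5 + 3 = 8) = 4 (attained at k = 0)
  C[1][1] = min over k of (A[1][0] + B[0][1] = 9 + -5 = 4, A[1][1] + B[1][1] = 5 + -4 = 1) = 1 (attained at k = 1)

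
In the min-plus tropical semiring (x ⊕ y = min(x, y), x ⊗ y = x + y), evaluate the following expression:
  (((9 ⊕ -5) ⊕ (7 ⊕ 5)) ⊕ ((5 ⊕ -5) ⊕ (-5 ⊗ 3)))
(((9 ⊕ -5) ⊕ (7 ⊕ 5)) ⊕ ((5 ⊕ -5) ⊕ (-5 ⊗ 3))) = -5

Expand innermost to outermost. Recall ⊕ takes the minimum of its arguments and ⊗ takes their sum. Working out the expression (((9 ⊕ -5) ⊕ (7 ⊕ 5)) ⊕ ((5 ⊕ -5) ⊕ (-5 ⊗ 3))) gives -5.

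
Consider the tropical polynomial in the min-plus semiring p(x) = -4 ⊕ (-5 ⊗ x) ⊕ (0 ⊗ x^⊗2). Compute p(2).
p(2) = -4

A tropical monomial a ⊗ x^⊗i evaluates to a + i · x. Evaluating each term at x = 2:
  Term 0 contributes -4 + 0 · 2 = -4
  Term 1 contributes -5 + 1 · 2 = -3
  Term 2 contributes 0 + 2 · 2 = 4
p(2) = ⊕ of these = min[-4, -3, 4] = -4.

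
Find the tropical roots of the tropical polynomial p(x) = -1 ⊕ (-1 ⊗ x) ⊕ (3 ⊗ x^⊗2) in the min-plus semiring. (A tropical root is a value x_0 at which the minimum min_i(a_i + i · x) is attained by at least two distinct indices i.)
Roots: {-4, 0}

Each tropical root is a break point of the lower envelope of the lines y = a_i + i · x (there are 3 lines, with slopes 0, 1, ..., 2). Only the lines that attain the minimum somewhere contribute to roots; other lines are dominated. Here the surviving (envelope) indices are i = 2, i = 1, i = 0.
Intersections between consecutive envelope lines give the roots: for adjacent envelope indices i < j the intersection is x = (a_i − a_j) / (j − i). Reading off the sorted break points: {-4, 0}.
Verification: at each break x_0, at least two indices attain the minimum of min_i(a_i + i · x_0).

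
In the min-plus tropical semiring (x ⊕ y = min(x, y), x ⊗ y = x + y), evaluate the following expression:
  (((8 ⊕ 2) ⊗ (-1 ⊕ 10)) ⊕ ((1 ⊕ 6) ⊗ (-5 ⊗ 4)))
(((8 ⊕ 2) ⊗ (-1 ⊕ 10)) ⊕ ((1 ⊕ 6) ⊗ (-5 ⊗ 4))) = 0

Expand innermost to outermost. Recall ⊕ takes the minimum of its arguments and ⊗ takes their sum. Working out the expression (((8 ⊕ 2) ⊗ (-1 ⊕ 10)) ⊕ ((1 ⊕ 6) ⊗ (-5 ⊗ 4))) gives 0.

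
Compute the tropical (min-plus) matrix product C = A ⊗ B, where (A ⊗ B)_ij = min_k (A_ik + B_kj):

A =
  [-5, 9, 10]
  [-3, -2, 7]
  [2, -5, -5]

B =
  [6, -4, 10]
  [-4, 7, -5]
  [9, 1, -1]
A ⊗ B =
  [1, -9, 4]
  [-6, -7, -7]
  [-9, -4, -10]

Apply the min-plus product entry-by-entry:
  C[0][0] = min over k of (A[0][0] + B[0][0] = -5 + 6 = 1, A[0][1] + B[1][0] = 9 + -4 = 5, A[0][2] + B[2][0] = 10 + 9 = 19) = 1 (attained at k = 0)
  C[0][1] = min over k of (A[0][0] + B[0][1] = -5 + -4 = -9, A[0][1] + B[1][1] = 9 + 7 = 16, A[0][2] + B[2][1] = 10 + 1 = 11) = -9 (attained at k = 0)
  C[0][2] = min over k of (A[0][0] + B[0][2] = -5 + 10 = 5, A[0][1] + B[1][2] = 9 + -5 = 4, A[0][2] + B[2][2] = 10 + -1 = 9) = 4 (attained at k = 1)
  C[1][0] = min over k of (A[1][0] + B[0][0] = -3 + 6 = 3, A[1][1] + B[1][0] = -2 + -4 = -6, A[1][2] + B[2][0] = 7 + 9 = 16) = -6 (attained at k = 1)
  C[1][1] = min over k of (A[1][0] + B[0][1] = -3 + -4 = -7, A[1][1] + B[1][1] = -2 + 7 = 5, A[1][2] + B[2][1] = 7 + 1 = 8) = -7 (attained at k = 0)
  C[1][2] = min over k of (A[1][0] + B[0][2] = -3 + 10 = 7, A[1][1] + B[1][2] = -2 + -5 = -7, A[1][2] + B[2][2] = 7 + -1 = 6) = -7 (attained at k = 1)
  C[2][0] = min over k of (A[2][0] + B[0][0] = 2 + 6 = 8, A[2][1] + B[1][0] = -5 + -4 = -9, A[2][2] + B[2][0] = -5 + 9 = 4) = -9 (attained at k = 1)
  C[2][1] = min over k of (A[2][0] + B[0][1] = 2 + -4 = -2, A[2][1] + B[1][1] = -5 + 7 = 2, A[2][2] + B[2][1] = -5 + 1 = -4) = -4 (attained at k = 2)
  C[2][2] = min over k of (A[2][0] + B[0][2] = 2 + 10 = 12, A[2][1] + B[1][2] = -5 + -5 = -10, A[2][2] + B[2][2] = -5 + -1 = -6) = -10 (attained at k = 1)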